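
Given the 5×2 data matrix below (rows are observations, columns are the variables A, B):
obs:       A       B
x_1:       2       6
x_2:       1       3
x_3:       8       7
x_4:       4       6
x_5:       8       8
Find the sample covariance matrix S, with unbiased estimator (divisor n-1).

Step 1 — column means:
  mean(A) = (2 + 1 + 8 + 4 + 8) / 5 = 23/5 = 4.6
  mean(B) = (6 + 3 + 7 + 6 + 8) / 5 = 30/5 = 6

Step 2 — sample covariance S[i,j] = (1/(n-1)) · Σ_k (x_{k,i} - mean_i) · (x_{k,j} - mean_j), with n-1 = 4.
  S[A,A] = ((-2.6)·(-2.6) + (-3.6)·(-3.6) + (3.4)·(3.4) + (-0.6)·(-0.6) + (3.4)·(3.4)) / 4 = 43.2/4 = 10.8
  S[A,B] = ((-2.6)·(0) + (-3.6)·(-3) + (3.4)·(1) + (-0.6)·(0) + (3.4)·(2)) / 4 = 21/4 = 5.25
  S[B,B] = ((0)·(0) + (-3)·(-3) + (1)·(1) + (0)·(0) + (2)·(2)) / 4 = 14/4 = 3.5

S is symmetric (S[j,i] = S[i,j]). Assembling:

S = [[10.8, 5.25],
 [5.25, 3.5]]


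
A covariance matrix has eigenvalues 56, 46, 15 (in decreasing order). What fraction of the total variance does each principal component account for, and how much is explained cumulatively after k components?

Step 1 — total variance = trace(Sigma) = Σ λ_i = 56 + 46 + 15 = 117.

Step 2 — fraction explained by component i = λ_i / Σ λ:
  PC1: 56/117 = 0.4786
  PC2: 46/117 = 0.3932
  PC3: 15/117 = 0.1282

Step 3 — cumulative fraction after k components = (λ_1 + ... + λ_k) / Σ λ:
  k = 1: 56/117 = 0.4786
  k = 2: (56 + 46)/117 = 102/117 = 0.8718
  k = 3: (56 + 46 + 15)/117 = 117/117 = 1

Summary (fraction, with percent):

explained: PC1 0.4786 (47.86%), PC2 0.3932 (39.32%), PC3 0.1282 (12.82%);  cumulative: 0.4786, 0.8718, 1


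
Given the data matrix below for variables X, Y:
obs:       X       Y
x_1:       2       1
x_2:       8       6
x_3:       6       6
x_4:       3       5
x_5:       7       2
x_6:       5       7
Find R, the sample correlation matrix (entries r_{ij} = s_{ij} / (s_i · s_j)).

Step 1 — column means:
  mean(X) = (2 + 8 + 6 + 3 + 7 + 5) / 6 = 31/6 = 5.1667
  mean(Y) = (1 + 6 + 6 + 5 + 2 + 7) / 6 = 27/6 = 4.5

Step 2 — sample variances and covariances s[i,j] = (1/(n-1)) · Σ_k (x_{k,i} - mean_i) · (x_{k,j} - mean_j), with n-1 = 5:
  s[X,X] = ((-3.1667)·(-3.1667) + (2.8333)·(2.8333) + (0.8333)·(0.8333) + (-2.1667)·(-2.1667) + (1.8333)·(1.8333) + (-0.1667)·(-0.1667)) / 5 = 26.8333/5 = 5.3667
  s[X,Y] = ((-3.1667)·(-3.5) + (2.8333)·(1.5) + (0.8333)·(1.5) + (-2.1667)·(0.5) + (1.8333)·(-2.5) + (-0.1667)·(2.5)) / 5 = 10.5/5 = 2.1
  s[Y,Y] = ((-3.5)·(-3.5) + (1.5)·(1.5) + (1.5)·(1.5) + (0.5)·(0.5) + (-2.5)·(-2.5) + (2.5)·(2.5)) / 5 = 29.5/5 = 5.9
  Sample standard deviations s_i = √(s[i,i]):
  s(X) = √(5.3667) = 2.3166
  s(Y) = √(5.9) = 2.429

Step 3 — r_{ij} = s_{ij} / (s_i · s_j):
  r[X,X] = 1 (diagonal).
  r[X,Y] = 2.1 / (2.3166 · 2.429) = 2.1 / 5.627 = 0.3732
  r[Y,Y] = 1 (diagonal).

R is symmetric with unit diagonal. Assembling:

R = [[1, 0.3732],
 [0.3732, 1]]


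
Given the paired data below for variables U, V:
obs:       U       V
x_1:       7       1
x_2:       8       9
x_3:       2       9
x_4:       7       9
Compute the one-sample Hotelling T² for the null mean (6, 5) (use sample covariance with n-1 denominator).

Step 1 — sample mean vector:
  mean(U) = (7 + 8 + 2 + 7) / 4 = 24/4 = 6
  mean(V) = (1 + 9 + 9 + 9) / 4 = 28/4 = 7
  x̄ = (6, 7),  deviation x̄ - mu_0 = (6, 7) - (6, 5) = (0, 2).

Step 2 — sample covariance matrix, S[i,j] = (1/(n-1)) · Σ_k (x_{k,i} - mean_i) · (x_{k,j} - mean_j), divisor n-1 = 3:
  S[U,U] = ((1)·(1) + (2)·(2) + (-4)·(-4) + (1)·(1)) / 3 = 22/3 = 7.3333
  S[U,V] = ((1)·(-6) + (2)·(2) + (-4)·(2) + (1)·(2)) / 3 = -8/3 = -2.6667
  S[V,V] = ((-6)·(-6) + (2)·(2) + (2)·(2) + (2)·(2)) / 3 = 48/3 = 16
  S = [[7.3333, -2.6667],
 [-2.6667, 16]].

Step 3 — invert S. det(S) = 7.3333·16 - (-2.6667)² = 110.2222.
  S^{-1} = (1/det) · [[d, -b], [-b, a]] = [[0.1452, 0.0242],
 [0.0242, 0.0665]].

Step 4 — quadratic form (x̄ - mu_0)^T · S^{-1} · (x̄ - mu_0):
  S^{-1} · (x̄ - mu_0) = (0.0484, 0.1331),
  (x̄ - mu_0)^T · [...] = (0)·(0.0484) + (2)·(0.1331) = 0.2661.

Step 5 — scale by n: T² = 4 · 0.2661 = 1.0645.

T² ≈ 1.0645


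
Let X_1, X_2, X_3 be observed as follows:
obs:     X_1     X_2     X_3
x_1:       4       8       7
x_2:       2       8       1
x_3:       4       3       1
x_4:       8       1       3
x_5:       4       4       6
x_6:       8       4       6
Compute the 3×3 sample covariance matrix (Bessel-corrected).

Step 1 — column means:
  mean(X_1) = (4 + 2 + 4 + 8 + 4 + 8) / 6 = 30/6 = 5
  mean(X_2) = (8 + 8 + 3 + 1 + 4 + 4) / 6 = 28/6 = 4.6667
  mean(X_3) = (7 + 1 + 1 + 3 + 6 + 6) / 6 = 24/6 = 4

Step 2 — sample covariance S[i,j] = (1/(n-1)) · Σ_k (x_{k,i} - mean_i) · (x_{k,j} - mean_j), with n-1 = 5.
  S[X_1,X_1] = ((-1)·(-1) + (-3)·(-3) + (-1)·(-1) + (3)·(3) + (-1)·(-1) + (3)·(3)) / 5 = 30/5 = 6
  S[X_1,X_2] = ((-1)·(3.3333) + (-3)·(3.3333) + (-1)·(-1.6667) + (3)·(-3.6667) + (-1)·(-0.6667) + (3)·(-0.6667)) / 5 = -24/5 = -4.8
  S[X_1,X_3] = ((-1)·(3) + (-3)·(-3) + (-1)·(-3) + (3)·(-1) + (-1)·(2) + (3)·(2)) / 5 = 10/5 = 2
  S[X_2,X_2] = ((3.3333)·(3.3333) + (3.3333)·(3.3333) + (-1.6667)·(-1.6667) + (-3.6667)·(-3.6667) + (-0.6667)·(-0.6667) + (-0.6667)·(-0.6667)) / 5 = 39.3333/5 = 7.8667
  S[X_2,X_3] = ((3.3333)·(3) + (3.3333)·(-3) + (-1.6667)·(-3) + (-3.6667)·(-1) + (-0.6667)·(2) + (-0.6667)·(2)) / 5 = 6/5 = 1.2
  S[X_3,X_3] = ((3)·(3) + (-3)·(-3) + (-3)·(-3) + (-1)·(-1) + (2)·(2) + (2)·(2)) / 5 = 36/5 = 7.2

S is symmetric (S[j,i] = S[i,j]). Assembling:

S = [[6, -4.8, 2],
 [-4.8, 7.8667, 1.2],
 [2, 1.2, 7.2]]


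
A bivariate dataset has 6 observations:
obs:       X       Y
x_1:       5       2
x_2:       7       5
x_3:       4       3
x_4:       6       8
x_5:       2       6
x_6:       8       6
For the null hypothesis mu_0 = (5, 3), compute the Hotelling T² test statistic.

Step 1 — sample mean vector:
  mean(X) = (5 + 7 + 4 + 6 + 2 + 8) / 6 = 32/6 = 5.3333
  mean(Y) = (2 + 5 + 3 + 8 + 6 + 6) / 6 = 30/6 = 5
  x̄ = (5.3333, 5),  deviation x̄ - mu_0 = (5.3333, 5) - (5, 3) = (0.3333, 2).

Step 2 — sample covariance matrix, S[i,j] = (1/(n-1)) · Σ_k (x_{k,i} - mean_i) · (x_{k,j} - mean_j), divisor n-1 = 5:
  S[X,X] = ((-0.3333)·(-0.3333) + (1.6667)·(1.6667) + (-1.3333)·(-1.3333) + (0.6667)·(0.6667) + (-3.3333)·(-3.3333) + (2.6667)·(2.6667)) / 5 = 23.3333/5 = 4.6667
  S[X,Y] = ((-0.3333)·(-3) + (1.6667)·(0) + (-1.3333)·(-2) + (0.6667)·(3) + (-3.3333)·(1) + (2.6667)·(1)) / 5 = 5/5 = 1
  S[Y,Y] = ((-3)·(-3) + (0)·(0) + (-2)·(-2) + (3)·(3) + (1)·(1) + (1)·(1)) / 5 = 24/5 = 4.8
  S = [[4.6667, 1],
 [1, 4.8]].

Step 3 — invert S. det(S) = 4.6667·4.8 - (1)² = 21.4.
  S^{-1} = (1/det) · [[d, -b], [-b, a]] = [[0.2243, -0.0467],
 [-0.0467, 0.2181]].

Step 4 — quadratic form (x̄ - mu_0)^T · S^{-1} · (x̄ - mu_0):
  S^{-1} · (x̄ - mu_0) = (-0.0187, 0.4206),
  (x̄ - mu_0)^T · [...] = (0.3333)·(-0.0187) + (2)·(0.4206) = 0.8349.

Step 5 — scale by n: T² = 6 · 0.8349 = 5.0093.

T² ≈ 5.0093


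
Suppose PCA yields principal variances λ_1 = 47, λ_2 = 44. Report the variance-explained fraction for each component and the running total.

Step 1 — total variance = trace(Sigma) = Σ λ_i = 47 + 44 = 91.

Step 2 — fraction explained by component i = λ_i / Σ λ:
  PC1: 47/91 = 0.5165
  PC2: 44/91 = 0.4835

Step 3 — cumulative fraction after k components = (λ_1 + ... + λ_k) / Σ λ:
  k = 1: 47/91 = 0.5165
  k = 2: (47 + 44)/91 = 91/91 = 1

Summary (fraction, with percent):

explained: PC1 0.5165 (51.65%), PC2 0.4835 (48.35%);  cumulative: 0.5165, 1


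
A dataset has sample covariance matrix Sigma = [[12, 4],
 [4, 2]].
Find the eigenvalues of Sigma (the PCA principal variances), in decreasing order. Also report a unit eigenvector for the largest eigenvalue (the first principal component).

Step 1 — characteristic polynomial of 2×2 Sigma:
  det(Sigma - λI) = λ² - trace · λ + det = 0.
  trace = 12 + 2 = 14, det = 12·2 - (4)² = 8.
Step 2 — discriminant:
  Δ = trace² - 4·det = 196 - 32 = 164.
Step 3 — eigenvalues:
  λ = (trace ± √Δ)/2 = (14 ± 12.8062)/2,
  λ_1 = 13.4031,  λ_2 = 0.5969.

Step 4 — unit eigenvector for λ_1: solve (Sigma - λ_1 I)v = 0. First row:
  (12 - 13.4031)·v_x + (4)·v_y = 0, i.e. (-1.4031)·v_x + (4)·v_y = 0,
  so v ∝ (b, λ_1 - a) = (4, 1.4031) = u.
  ||u|| = √((4)² + (1.4031)²) = √(17.9688) ≈ 4.239,
  v_1 = u/||u|| ≈ (0.9436, 0.331) (||v_1|| = 1).

λ_1 = 13.4031,  λ_2 = 0.5969;  v_1 ≈ (0.9436, 0.331)


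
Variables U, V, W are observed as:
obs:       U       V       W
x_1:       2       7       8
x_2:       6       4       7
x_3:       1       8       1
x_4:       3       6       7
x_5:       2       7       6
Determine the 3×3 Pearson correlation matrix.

Step 1 — column means:
  mean(U) = (2 + 6 + 1 + 3 + 2) / 5 = 14/5 = 2.8
  mean(V) = (7 + 4 + 8 + 6 + 7) / 5 = 32/5 = 6.4
  mean(W) = (8 + 7 + 1 + 7 + 6) / 5 = 29/5 = 5.8

Step 2 — sample variances and covariances s[i,j] = (1/(n-1)) · Σ_k (x_{k,i} - mean_i) · (x_{k,j} - mean_j), with n-1 = 4:
  s[U,U] = ((-0.8)·(-0.8) + (3.2)·(3.2) + (-1.8)·(-1.8) + (0.2)·(0.2) + (-0.8)·(-0.8)) / 4 = 14.8/4 = 3.7
  s[U,V] = ((-0.8)·(0.6) + (3.2)·(-2.4) + (-1.8)·(1.6) + (0.2)·(-0.4) + (-0.8)·(0.6)) / 4 = -11.6/4 = -2.9
  s[U,W] = ((-0.8)·(2.2) + (3.2)·(1.2) + (-1.8)·(-4.8) + (0.2)·(1.2) + (-0.8)·(0.2)) / 4 = 10.8/4 = 2.7
  s[V,V] = ((0.6)·(0.6) + (-2.4)·(-2.4) + (1.6)·(1.6) + (-0.4)·(-0.4) + (0.6)·(0.6)) / 4 = 9.2/4 = 2.3
  s[V,W] = ((0.6)·(2.2) + (-2.4)·(1.2) + (1.6)·(-4.8) + (-0.4)·(1.2) + (0.6)·(0.2)) / 4 = -9.6/4 = -2.4
  s[W,W] = ((2.2)·(2.2) + (1.2)·(1.2) + (-4.8)·(-4.8) + (1.2)·(1.2) + (0.2)·(0.2)) / 4 = 30.8/4 = 7.7
  Sample standard deviations s_i = √(s[i,i]):
  s(U) = √(3.7) = 1.9235
  s(V) = √(2.3) = 1.5166
  s(W) = √(7.7) = 2.7749

Step 3 — r_{ij} = s_{ij} / (s_i · s_j):
  r[U,U] = 1 (diagonal).
  r[U,V] = -2.9 / (1.9235 · 1.5166) = -2.9 / 2.9172 = -0.9941
  r[U,W] = 2.7 / (1.9235 · 2.7749) = 2.7 / 5.3376 = 0.5058
  r[V,V] = 1 (diagonal).
  r[V,W] = -2.4 / (1.5166 · 2.7749) = -2.4 / 4.2083 = -0.5703
  r[W,W] = 1 (diagonal).

R is symmetric with unit diagonal. Assembling:

R = [[1, -0.9941, 0.5058],
 [-0.9941, 1, -0.5703],
 [0.5058, -0.5703, 1]]


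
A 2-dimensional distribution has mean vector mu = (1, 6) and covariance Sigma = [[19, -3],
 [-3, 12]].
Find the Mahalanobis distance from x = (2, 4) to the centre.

Step 1 — centre the observation: (x - mu) = (1, -2).

Step 2 — invert Sigma. det(Sigma) = 19·12 - (-3)² = 219.
  Sigma^{-1} = (1/det) · [[d, -b], [-b, a]] = [[0.0548, 0.0137],
 [0.0137, 0.0868]].

Step 3 — form the quadratic (x - mu)^T · Sigma^{-1} · (x - mu):
  Sigma^{-1} · (x - mu) = (0.0274, -0.1598).
  (x - mu)^T · [Sigma^{-1} · (x - mu)] = (1)·(0.0274) + (-2)·(-0.1598) = 0.347.

Step 4 — take square root: d = √(0.347) ≈ 0.5891.

d(x, mu) = √(0.347) ≈ 0.5891


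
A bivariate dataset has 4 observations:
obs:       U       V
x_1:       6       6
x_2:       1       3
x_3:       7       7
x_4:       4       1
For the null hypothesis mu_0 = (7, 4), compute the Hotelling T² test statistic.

Step 1 — sample mean vector:
  mean(U) = (6 + 1 + 7 + 4) / 4 = 18/4 = 4.5
  mean(V) = (6 + 3 + 7 + 1) / 4 = 17/4 = 4.25
  x̄ = (4.5, 4.25),  deviation x̄ - mu_0 = (4.5, 4.25) - (7, 4) = (-2.5, 0.25).

Step 2 — sample covariance matrix, S[i,j] = (1/(n-1)) · Σ_k (x_{k,i} - mean_i) · (x_{k,j} - mean_j), divisor n-1 = 3:
  S[U,U] = ((1.5)·(1.5) + (-3.5)·(-3.5) + (2.5)·(2.5) + (-0.5)·(-0.5)) / 3 = 21/3 = 7
  S[U,V] = ((1.5)·(1.75) + (-3.5)·(-1.25) + (2.5)·(2.75) + (-0.5)·(-3.25)) / 3 = 15.5/3 = 5.1667
  S[V,V] = ((1.75)·(1.75) + (-1.25)·(-1.25) + (2.75)·(2.75) + (-3.25)·(-3.25)) / 3 = 22.75/3 = 7.5833
  S = [[7, 5.1667],
 [5.1667, 7.5833]].

Step 3 — invert S. det(S) = 7·7.5833 - (5.1667)² = 26.3889.
  S^{-1} = (1/det) · [[d, -b], [-b, a]] = [[0.2874, -0.1958],
 [-0.1958, 0.2653]].

Step 4 — quadratic form (x̄ - mu_0)^T · S^{-1} · (x̄ - mu_0):
  S^{-1} · (x̄ - mu_0) = (-0.7674, 0.5558),
  (x̄ - mu_0)^T · [...] = (-2.5)·(-0.7674) + (0.25)·(0.5558) = 2.0574.

Step 5 — scale by n: T² = 4 · 2.0574 = 8.2295.

T² ≈ 8.2295


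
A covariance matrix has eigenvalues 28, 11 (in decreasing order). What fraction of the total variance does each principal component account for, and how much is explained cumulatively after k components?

Step 1 — total variance = trace(Sigma) = Σ λ_i = 28 + 11 = 39.

Step 2 — fraction explained by component i = λ_i / Σ λ:
  PC1: 28/39 = 0.7179
  PC2: 11/39 = 0.2821

Step 3 — cumulative fraction after k components = (λ_1 + ... + λ_k) / Σ λ:
  k = 1: 28/39 = 0.7179
  k = 2: (28 + 11)/39 = 39/39 = 1

Summary (fraction, with percent):

explained: PC1 0.7179 (71.79%), PC2 0.2821 (28.21%);  cumulative: 0.7179, 1


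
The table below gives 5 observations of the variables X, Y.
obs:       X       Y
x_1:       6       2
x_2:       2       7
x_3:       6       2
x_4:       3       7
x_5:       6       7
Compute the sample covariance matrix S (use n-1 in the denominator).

Step 1 — column means:
  mean(X) = (6 + 2 + 6 + 3 + 6) / 5 = 23/5 = 4.6
  mean(Y) = (2 + 7 + 2 + 7 + 7) / 5 = 25/5 = 5

Step 2 — sample covariance S[i,j] = (1/(n-1)) · Σ_k (x_{k,i} - mean_i) · (x_{k,j} - mean_j), with n-1 = 4.
  S[X,X] = ((1.4)·(1.4) + (-2.6)·(-2.6) + (1.4)·(1.4) + (-1.6)·(-1.6) + (1.4)·(1.4)) / 4 = 15.2/4 = 3.8
  S[X,Y] = ((1.4)·(-3) + (-2.6)·(2) + (1.4)·(-3) + (-1.6)·(2) + (1.4)·(2)) / 4 = -14/4 = -3.5
  S[Y,Y] = ((-3)·(-3) + (2)·(2) + (-3)·(-3) + (2)·(2) + (2)·(2)) / 4 = 30/4 = 7.5

S is symmetric (S[j,i] = S[i,j]). Assembling:

S = [[3.8, -3.5],
 [-3.5, 7.5]]


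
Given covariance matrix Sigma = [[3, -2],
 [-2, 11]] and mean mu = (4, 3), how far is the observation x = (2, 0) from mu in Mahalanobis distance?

Step 1 — centre the observation: (x - mu) = (-2, -3).

Step 2 — invert Sigma. det(Sigma) = 3·11 - (-2)² = 29.
  Sigma^{-1} = (1/det) · [[d, -b], [-b, a]] = [[0.3793, 0.069],
 [0.069, 0.1034]].

Step 3 — form the quadratic (x - mu)^T · Sigma^{-1} · (x - mu):
  Sigma^{-1} · (x - mu) = (-0.9655, -0.4483).
  (x - mu)^T · [Sigma^{-1} · (x - mu)] = (-2)·(-0.9655) + (-3)·(-0.4483) = 3.2759.

Step 4 — take square root: d = √(3.2759) ≈ 1.8099.

d(x, mu) = √(3.2759) ≈ 1.8099


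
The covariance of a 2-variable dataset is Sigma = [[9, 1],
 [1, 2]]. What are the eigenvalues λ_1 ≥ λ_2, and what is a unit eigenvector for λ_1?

Step 1 — characteristic polynomial of 2×2 Sigma:
  det(Sigma - λI) = λ² - trace · λ + det = 0.
  trace = 9 + 2 = 11, det = 9·2 - (1)² = 17.
Step 2 — discriminant:
  Δ = trace² - 4·det = 121 - 68 = 53.
Step 3 — eigenvalues:
  λ = (trace ± √Δ)/2 = (11 ± 7.2801)/2,
  λ_1 = 9.1401,  λ_2 = 1.8599.

Step 4 — unit eigenvector for λ_1: solve (Sigma - λ_1 I)v = 0. First row:
  (9 - 9.1401)·v_x + (1)·v_y = 0, i.e. (-0.1401)·v_x + (1)·v_y = 0,
  so v ∝ (b, λ_1 - a) = (1, 0.1401) = u.
  ||u|| = √((1)² + (0.1401)²) = √(1.0196) ≈ 1.0098,
  v_1 = u/||u|| ≈ (0.9903, 0.1387) (||v_1|| = 1).

λ_1 = 9.1401,  λ_2 = 1.8599;  v_1 ≈ (0.9903, 0.1387)


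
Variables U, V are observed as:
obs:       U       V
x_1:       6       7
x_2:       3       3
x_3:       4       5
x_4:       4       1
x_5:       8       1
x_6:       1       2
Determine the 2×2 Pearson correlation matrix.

Step 1 — column means:
  mean(U) = (6 + 3 + 4 + 4 + 8 + 1) / 6 = 26/6 = 4.3333
  mean(V) = (7 + 3 + 5 + 1 + 1 + 2) / 6 = 19/6 = 3.1667

Step 2 — sample variances and covariances s[i,j] = (1/(n-1)) · Σ_k (x_{k,i} - mean_i) · (x_{k,j} - mean_j), with n-1 = 5:
  s[U,U] = ((1.6667)·(1.6667) + (-1.3333)·(-1.3333) + (-0.3333)·(-0.3333) + (-0.3333)·(-0.3333) + (3.6667)·(3.6667) + (-3.3333)·(-3.3333)) / 5 = 29.3333/5 = 5.8667
  s[U,V] = ((1.6667)·(3.8333) + (-1.3333)·(-0.1667) + (-0.3333)·(1.8333) + (-0.3333)·(-2.1667) + (3.6667)·(-2.1667) + (-3.3333)·(-1.1667)) / 5 = 2.6667/5 = 0.5333
  s[V,V] = ((3.8333)·(3.8333) + (-0.1667)·(-0.1667) + (1.8333)·(1.8333) + (-2.1667)·(-2.1667) + (-2.1667)·(-2.1667) + (-1.1667)·(-1.1667)) / 5 = 28.8333/5 = 5.7667
  Sample standard deviations s_i = √(s[i,i]):
  s(U) = √(5.8667) = 2.4221
  s(V) = √(5.7667) = 2.4014

Step 3 — r_{ij} = s_{ij} / (s_i · s_j):
  r[U,U] = 1 (diagonal).
  r[U,V] = 0.5333 / (2.4221 · 2.4014) = 0.5333 / 5.8165 = 0.0917
  r[V,V] = 1 (diagonal).

R is symmetric with unit diagonal. Assembling:

R = [[1, 0.0917],
 [0.0917, 1]]


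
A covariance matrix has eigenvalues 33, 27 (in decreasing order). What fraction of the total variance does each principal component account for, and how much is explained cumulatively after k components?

Step 1 — total variance = trace(Sigma) = Σ λ_i = 33 + 27 = 60.

Step 2 — fraction explained by component i = λ_i / Σ λ:
  PC1: 33/60 = 0.55
  PC2: 27/60 = 0.45

Step 3 — cumulative fraction after k components = (λ_1 + ... + λ_k) / Σ λ:
  k = 1: 33/60 = 0.55
  k = 2: (33 + 27)/60 = 60/60 = 1

Summary (fraction, with percent):

explained: PC1 0.55 (55%), PC2 0.45 (45%);  cumulative: 0.55, 1


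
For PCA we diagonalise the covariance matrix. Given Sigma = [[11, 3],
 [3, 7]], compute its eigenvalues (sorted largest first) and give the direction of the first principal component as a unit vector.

Step 1 — characteristic polynomial of 2×2 Sigma:
  det(Sigma - λI) = λ² - trace · λ + det = 0.
  trace = 11 + 7 = 18, det = 11·7 - (3)² = 68.
Step 2 — discriminant:
  Δ = trace² - 4·det = 324 - 272 = 52.
Step 3 — eigenvalues:
  λ = (trace ± √Δ)/2 = (18 ± 7.2111)/2,
  λ_1 = 12.6056,  λ_2 = 5.3944.

Step 4 — unit eigenvector for λ_1: solve (Sigma - λ_1 I)v = 0. First row:
  (11 - 12.6056)·v_x + (3)·v_y = 0, i.e. (-1.6056)·v_x + (3)·v_y = 0,
  so v ∝ (b, λ_1 - a) = (3, 1.6056) = u.
  ||u|| = √((3)² + (1.6056)²) = √(11.5778) ≈ 3.4026,
  v_1 = u/||u|| ≈ (0.8817, 0.4719) (||v_1|| = 1).

λ_1 = 12.6056,  λ_2 = 5.3944;  v_1 ≈ (0.8817, 0.4719)


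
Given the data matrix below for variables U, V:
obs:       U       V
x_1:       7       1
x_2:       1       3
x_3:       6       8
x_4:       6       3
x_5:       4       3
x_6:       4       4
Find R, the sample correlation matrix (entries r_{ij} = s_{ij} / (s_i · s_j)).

Step 1 — column means:
  mean(U) = (7 + 1 + 6 + 6 + 4 + 4) / 6 = 28/6 = 4.6667
  mean(V) = (1 + 3 + 8 + 3 + 3 + 4) / 6 = 22/6 = 3.6667

Step 2 — sample variances and covariances s[i,j] = (1/(n-1)) · Σ_k (x_{k,i} - mean_i) · (x_{k,j} - mean_j), with n-1 = 5:
  s[U,U] = ((2.3333)·(2.3333) + (-3.6667)·(-3.6667) + (1.3333)·(1.3333) + (1.3333)·(1.3333) + (-0.6667)·(-0.6667) + (-0.6667)·(-0.6667)) / 5 = 23.3333/5 = 4.6667
  s[U,V] = ((2.3333)·(-2.6667) + (-3.6667)·(-0.6667) + (1.3333)·(4.3333) + (1.3333)·(-0.6667) + (-0.6667)·(-0.6667) + (-0.6667)·(0.3333)) / 5 = 1.3333/5 = 0.2667
  s[V,V] = ((-2.6667)·(-2.6667) + (-0.6667)·(-0.6667) + (4.3333)·(4.3333) + (-0.6667)·(-0.6667) + (-0.6667)·(-0.6667) + (0.3333)·(0.3333)) / 5 = 27.3333/5 = 5.4667
  Sample standard deviations s_i = √(s[i,i]):
  s(U) = √(4.6667) = 2.1602
  s(V) = √(5.4667) = 2.3381

Step 3 — r_{ij} = s_{ij} / (s_i · s_j):
  r[U,U] = 1 (diagonal).
  r[U,V] = 0.2667 / (2.1602 · 2.3381) = 0.2667 / 5.0509 = 0.0528
  r[V,V] = 1 (diagonal).

R is symmetric with unit diagonal. Assembling:

R = [[1, 0.0528],
 [0.0528, 1]]


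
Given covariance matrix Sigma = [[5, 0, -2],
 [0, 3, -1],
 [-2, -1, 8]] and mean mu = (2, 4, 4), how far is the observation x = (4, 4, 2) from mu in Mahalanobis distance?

Step 1 — centre the observation: (x - mu) = (2, 0, -2).

Step 2 — invert Sigma (cofactor / det for 3×3, or solve directly):
  Sigma^{-1} = [[0.2233, 0.0194, 0.0583],
 [0.0194, 0.3495, 0.0485],
 [0.0583, 0.0485, 0.1456]].

Step 3 — form the quadratic (x - mu)^T · Sigma^{-1} · (x - mu):
  Sigma^{-1} · (x - mu) = (0.3301, -0.0583, -0.1748).
  (x - mu)^T · [Sigma^{-1} · (x - mu)] = (2)·(0.3301) + (0)·(-0.0583) + (-2)·(-0.1748) = 1.0097.

Step 4 — take square root: d = √(1.0097) ≈ 1.0048.

d(x, mu) = √(1.0097) ≈ 1.0048


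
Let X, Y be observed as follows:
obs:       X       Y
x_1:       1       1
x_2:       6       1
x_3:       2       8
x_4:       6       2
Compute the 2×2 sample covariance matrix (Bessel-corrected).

Step 1 — column means:
  mean(X) = (1 + 6 + 2 + 6) / 4 = 15/4 = 3.75
  mean(Y) = (1 + 1 + 8 + 2) / 4 = 12/4 = 3

Step 2 — sample covariance S[i,j] = (1/(n-1)) · Σ_k (x_{k,i} - mean_i) · (x_{k,j} - mean_j), with n-1 = 3.
  S[X,X] = ((-2.75)·(-2.75) + (2.25)·(2.25) + (-1.75)·(-1.75) + (2.25)·(2.25)) / 3 = 20.75/3 = 6.9167
  S[X,Y] = ((-2.75)·(-2) + (2.25)·(-2) + (-1.75)·(5) + (2.25)·(-1)) / 3 = -10/3 = -3.3333
  S[Y,Y] = ((-2)·(-2) + (-2)·(-2) + (5)·(5) + (-1)·(-1)) / 3 = 34/3 = 11.3333

S is symmetric (S[j,i] = S[i,j]). Assembling:

S = [[6.9167, -3.3333],
 [-3.3333, 11.3333]]


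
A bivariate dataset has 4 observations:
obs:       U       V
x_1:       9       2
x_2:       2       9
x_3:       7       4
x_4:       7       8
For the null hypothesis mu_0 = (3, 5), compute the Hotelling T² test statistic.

Step 1 — sample mean vector:
  mean(U) = (9 + 2 + 7 + 7) / 4 = 25/4 = 6.25
  mean(V) = (2 + 9 + 4 + 8) / 4 = 23/4 = 5.75
  x̄ = (6.25, 5.75),  deviation x̄ - mu_0 = (6.25, 5.75) - (3, 5) = (3.25, 0.75).

Step 2 — sample covariance matrix, S[i,j] = (1/(n-1)) · Σ_k (x_{k,i} - mean_i) · (x_{k,j} - mean_j), divisor n-1 = 3:
  S[U,U] = ((2.75)·(2.75) + (-4.25)·(-4.25) + (0.75)·(0.75) + (0.75)·(0.75)) / 3 = 26.75/3 = 8.9167
  S[U,V] = ((2.75)·(-3.75) + (-4.25)·(3.25) + (0.75)·(-1.75) + (0.75)·(2.25)) / 3 = -23.75/3 = -7.9167
  S[V,V] = ((-3.75)·(-3.75) + (3.25)·(3.25) + (-1.75)·(-1.75) + (2.25)·(2.25)) / 3 = 32.75/3 = 10.9167
  S = [[8.9167, -7.9167],
 [-7.9167, 10.9167]].

Step 3 — invert S. det(S) = 8.9167·10.9167 - (-7.9167)² = 34.6667.
  S^{-1} = (1/det) · [[d, -b], [-b, a]] = [[0.3149, 0.2284],
 [0.2284, 0.2572]].

Step 4 — quadratic form (x̄ - mu_0)^T · S^{-1} · (x̄ - mu_0):
  S^{-1} · (x̄ - mu_0) = (1.1947, 0.9351),
  (x̄ - mu_0)^T · [...] = (3.25)·(1.1947) + (0.75)·(0.9351) = 4.5841.

Step 5 — scale by n: T² = 4 · 4.5841 = 18.3365.

T² ≈ 18.3365


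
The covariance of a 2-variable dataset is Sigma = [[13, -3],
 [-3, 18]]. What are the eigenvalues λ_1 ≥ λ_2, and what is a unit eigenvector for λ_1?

Step 1 — characteristic polynomial of 2×2 Sigma:
  det(Sigma - λI) = λ² - trace · λ + det = 0.
  trace = 13 + 18 = 31, det = 13·18 - (-3)² = 225.
Step 2 — discriminant:
  Δ = trace² - 4·det = 961 - 900 = 61.
Step 3 — eigenvalues:
  λ = (trace ± √Δ)/2 = (31 ± 7.8102)/2,
  λ_1 = 19.4051,  λ_2 = 11.5949.

Step 4 — unit eigenvector for λ_1: solve (Sigma - λ_1 I)v = 0. First row:
  (13 - 19.4051)·v_x + (-3)·v_y = 0, i.e. (-6.4051)·v_x + (-3)·v_y = 0,
  so v ∝ (b, λ_1 - a) = (-3, 6.4051); multiply by -1 so the first entry is positive: u = (3, -6.4051).
  ||u|| = √((3)² + (-6.4051)²) = √(50.0256) ≈ 7.0729,
  v_1 = u/||u|| ≈ (0.4242, -0.9056) (||v_1|| = 1).

λ_1 = 19.4051,  λ_2 = 11.5949;  v_1 ≈ (0.4242, -0.9056)


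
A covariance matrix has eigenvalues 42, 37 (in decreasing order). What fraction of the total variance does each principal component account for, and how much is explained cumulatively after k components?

Step 1 — total variance = trace(Sigma) = Σ λ_i = 42 + 37 = 79.

Step 2 — fraction explained by component i = λ_i / Σ λ:
  PC1: 42/79 = 0.5316
  PC2: 37/79 = 0.4684

Step 3 — cumulative fraction after k components = (λ_1 + ... + λ_k) / Σ λ:
  k = 1: 42/79 = 0.5316
  k = 2: (42 + 37)/79 = 79/79 = 1

Summary (fraction, with percent):

explained: PC1 0.5316 (53.16%), PC2 0.4684 (46.84%);  cumulative: 0.5316, 1


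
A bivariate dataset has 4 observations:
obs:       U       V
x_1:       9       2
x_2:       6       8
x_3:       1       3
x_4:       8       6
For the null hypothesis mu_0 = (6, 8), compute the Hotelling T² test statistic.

Step 1 — sample mean vector:
  mean(U) = (9 + 6 + 1 + 8) / 4 = 24/4 = 6
  mean(V) = (2 + 8 + 3 + 6) / 4 = 19/4 = 4.75
  x̄ = (6, 4.75),  deviation x̄ - mu_0 = (6, 4.75) - (6, 8) = (0, -3.25).

Step 2 — sample covariance matrix, S[i,j] = (1/(n-1)) · Σ_k (x_{k,i} - mean_i) · (x_{k,j} - mean_j), divisor n-1 = 3:
  S[U,U] = ((3)·(3) + (0)·(0) + (-5)·(-5) + (2)·(2)) / 3 = 38/3 = 12.6667
  S[U,V] = ((3)·(-2.75) + (0)·(3.25) + (-5)·(-1.75) + (2)·(1.25)) / 3 = 3/3 = 1
  S[V,V] = ((-2.75)·(-2.75) + (3.25)·(3.25) + (-1.75)·(-1.75) + (1.25)·(1.25)) / 3 = 22.75/3 = 7.5833
  S = [[12.6667, 1],
 [1, 7.5833]].

Step 3 — invert S. det(S) = 12.6667·7.5833 - (1)² = 95.0556.
  S^{-1} = (1/det) · [[d, -b], [-b, a]] = [[0.0798, -0.0105],
 [-0.0105, 0.1333]].

Step 4 — quadratic form (x̄ - mu_0)^T · S^{-1} · (x̄ - mu_0):
  S^{-1} · (x̄ - mu_0) = (0.0342, -0.4331),
  (x̄ - mu_0)^T · [...] = (0)·(0.0342) + (-3.25)·(-0.4331) = 1.4075.

Step 5 — scale by n: T² = 4 · 1.4075 = 5.63.

T² ≈ 5.63


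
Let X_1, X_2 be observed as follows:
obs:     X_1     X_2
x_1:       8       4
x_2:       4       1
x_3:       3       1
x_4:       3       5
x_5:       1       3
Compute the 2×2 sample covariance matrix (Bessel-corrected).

Step 1 — column means:
  mean(X_1) = (8 + 4 + 3 + 3 + 1) / 5 = 19/5 = 3.8
  mean(X_2) = (4 + 1 + 1 + 5 + 3) / 5 = 14/5 = 2.8

Step 2 — sample covariance S[i,j] = (1/(n-1)) · Σ_k (x_{k,i} - mean_i) · (x_{k,j} - mean_j), with n-1 = 4.
  S[X_1,X_1] = ((4.2)·(4.2) + (0.2)·(0.2) + (-0.8)·(-0.8) + (-0.8)·(-0.8) + (-2.8)·(-2.8)) / 4 = 26.8/4 = 6.7
  S[X_1,X_2] = ((4.2)·(1.2) + (0.2)·(-1.8) + (-0.8)·(-1.8) + (-0.8)·(2.2) + (-2.8)·(0.2)) / 4 = 3.8/4 = 0.95
  S[X_2,X_2] = ((1.2)·(1.2) + (-1.8)·(-1.8) + (-1.8)·(-1.8) + (2.2)·(2.2) + (0.2)·(0.2)) / 4 = 12.8/4 = 3.2

S is symmetric (S[j,i] = S[i,j]). Assembling:

S = [[6.7, 0.95],
 [0.95, 3.2]]


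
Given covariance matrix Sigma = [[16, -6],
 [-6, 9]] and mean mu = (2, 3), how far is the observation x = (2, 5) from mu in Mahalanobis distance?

Step 1 — centre the observation: (x - mu) = (0, 2).

Step 2 — invert Sigma. det(Sigma) = 16·9 - (-6)² = 108.
  Sigma^{-1} = (1/det) · [[d, -b], [-b, a]] = [[0.0833, 0.0556],
 [0.0556, 0.1481]].

Step 3 — form the quadratic (x - mu)^T · Sigma^{-1} · (x - mu):
  Sigma^{-1} · (x - mu) = (0.1111, 0.2963).
  (x - mu)^T · [Sigma^{-1} · (x - mu)] = (0)·(0.1111) + (2)·(0.2963) = 0.5926.

Step 4 — take square root: d = √(0.5926) ≈ 0.7698.

d(x, mu) = √(0.5926) ≈ 0.7698


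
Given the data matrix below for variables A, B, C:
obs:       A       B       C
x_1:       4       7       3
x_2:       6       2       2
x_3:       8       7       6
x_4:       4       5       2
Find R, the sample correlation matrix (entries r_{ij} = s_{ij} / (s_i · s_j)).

Step 1 — column means:
  mean(A) = (4 + 6 + 8 + 4) / 4 = 22/4 = 5.5
  mean(B) = (7 + 2 + 7 + 5) / 4 = 21/4 = 5.25
  mean(C) = (3 + 2 + 6 + 2) / 4 = 13/4 = 3.25

Step 2 — sample variances and covariances s[i,j] = (1/(n-1)) · Σ_k (x_{k,i} - mean_i) · (x_{k,j} - mean_j), with n-1 = 3:
  s[A,A] = ((-1.5)·(-1.5) + (0.5)·(0.5) + (2.5)·(2.5) + (-1.5)·(-1.5)) / 3 = 11/3 = 3.6667
  s[A,B] = ((-1.5)·(1.75) + (0.5)·(-3.25) + (2.5)·(1.75) + (-1.5)·(-0.25)) / 3 = 0.5/3 = 0.1667
  s[A,C] = ((-1.5)·(-0.25) + (0.5)·(-1.25) + (2.5)·(2.75) + (-1.5)·(-1.25)) / 3 = 8.5/3 = 2.8333
  s[B,B] = ((1.75)·(1.75) + (-3.25)·(-3.25) + (1.75)·(1.75) + (-0.25)·(-0.25)) / 3 = 16.75/3 = 5.5833
  s[B,C] = ((1.75)·(-0.25) + (-3.25)·(-1.25) + (1.75)·(2.75) + (-0.25)·(-1.25)) / 3 = 8.75/3 = 2.9167
  s[C,C] = ((-0.25)·(-0.25) + (-1.25)·(-1.25) + (2.75)·(2.75) + (-1.25)·(-1.25)) / 3 = 10.75/3 = 3.5833
  Sample standard deviations s_i = √(s[i,i]):
  s(A) = √(3.6667) = 1.9149
  s(B) = √(5.5833) = 2.3629
  s(C) = √(3.5833) = 1.893

Step 3 — r_{ij} = s_{ij} / (s_i · s_j):
  r[A,A] = 1 (diagonal).
  r[A,B] = 0.1667 / (1.9149 · 2.3629) = 0.1667 / 4.5246 = 0.0368
  r[A,C] = 2.8333 / (1.9149 · 1.893) = 2.8333 / 3.6248 = 0.7817
  r[B,B] = 1 (diagonal).
  r[B,C] = 2.9167 / (2.3629 · 1.893) = 2.9167 / 4.4729 = 0.6521
  r[C,C] = 1 (diagonal).

R is symmetric with unit diagonal. Assembling:

R = [[1, 0.0368, 0.7817],
 [0.0368, 1, 0.6521],
 [0.7817, 0.6521, 1]]


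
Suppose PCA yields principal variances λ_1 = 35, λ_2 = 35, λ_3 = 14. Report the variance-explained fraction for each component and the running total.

Step 1 — total variance = trace(Sigma) = Σ λ_i = 35 + 35 + 14 = 84.

Step 2 — fraction explained by component i = λ_i / Σ λ:
  PC1: 35/84 = 0.4167
  PC2: 35/84 = 0.4167
  PC3: 14/84 = 0.1667

Step 3 — cumulative fraction after k components = (λ_1 + ... + λ_k) / Σ λ:
  k = 1: 35/84 = 0.4167
  k = 2: (35 + 35)/84 = 70/84 = 0.8333
  k = 3: (35 + 35 + 14)/84 = 84/84 = 1

Summary (fraction, with percent):

explained: PC1 0.4167 (41.67%), PC2 0.4167 (41.67%), PC3 0.1667 (16.67%);  cumulative: 0.4167, 0.8333, 1


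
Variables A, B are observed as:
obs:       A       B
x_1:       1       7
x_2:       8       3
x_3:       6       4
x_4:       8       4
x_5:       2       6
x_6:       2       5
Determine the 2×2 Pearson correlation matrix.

Step 1 — column means:
  mean(A) = (1 + 8 + 6 + 8 + 2 + 2) / 6 = 27/6 = 4.5
  mean(B) = (7 + 3 + 4 + 4 + 6 + 5) / 6 = 29/6 = 4.8333

Step 2 — sample variances and covariances s[i,j] = (1/(n-1)) · Σ_k (x_{k,i} - mean_i) · (x_{k,j} - mean_j), with n-1 = 5:
  s[A,A] = ((-3.5)·(-3.5) + (3.5)·(3.5) + (1.5)·(1.5) + (3.5)·(3.5) + (-2.5)·(-2.5) + (-2.5)·(-2.5)) / 5 = 51.5/5 = 10.3
  s[A,B] = ((-3.5)·(2.1667) + (3.5)·(-1.8333) + (1.5)·(-0.8333) + (3.5)·(-0.8333) + (-2.5)·(1.1667) + (-2.5)·(0.1667)) / 5 = -21.5/5 = -4.3
  s[B,B] = ((2.1667)·(2.1667) + (-1.8333)·(-1.8333) + (-0.8333)·(-0.8333) + (-0.8333)·(-0.8333) + (1.1667)·(1.1667) + (0.1667)·(0.1667)) / 5 = 10.8333/5 = 2.1667
  Sample standard deviations s_i = √(s[i,i]):
  s(A) = √(10.3) = 3.2094
  s(B) = √(2.1667) = 1.472

Step 3 — r_{ij} = s_{ij} / (s_i · s_j):
  r[A,A] = 1 (diagonal).
  r[A,B] = -4.3 / (3.2094 · 1.472) = -4.3 / 4.7241 = -0.9102
  r[B,B] = 1 (diagonal).

R is symmetric with unit diagonal. Assembling:

R = [[1, -0.9102],
 [-0.9102, 1]]


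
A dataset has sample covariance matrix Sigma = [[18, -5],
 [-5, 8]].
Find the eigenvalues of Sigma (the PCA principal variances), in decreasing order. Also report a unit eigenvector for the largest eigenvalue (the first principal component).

Step 1 — characteristic polynomial of 2×2 Sigma:
  det(Sigma - λI) = λ² - trace · λ + det = 0.
  trace = 18 + 8 = 26, det = 18·8 - (-5)² = 119.
Step 2 — discriminant:
  Δ = trace² - 4·det = 676 - 476 = 200.
Step 3 — eigenvalues:
  λ = (trace ± √Δ)/2 = (26 ± 14.1421)/2,
  λ_1 = 20.0711,  λ_2 = 5.9289.

Step 4 — unit eigenvector for λ_1: solve (Sigma - λ_1 I)v = 0. First row:
  (18 - 20.0711)·v_x + (-5)·v_y = 0, i.e. (-2.0711)·v_x + (-5)·v_y = 0,
  so v ∝ (b, λ_1 - a) = (-5, 2.0711); multiply by -1 so the first entry is positive: u = (5, -2.0711).
  ||u|| = √((5)² + (-2.0711)²) = √(29.2893) ≈ 5.412,
  v_1 = u/||u|| ≈ (0.9239, -0.3827) (||v_1|| = 1).

λ_1 = 20.0711,  λ_2 = 5.9289;  v_1 ≈ (0.9239, -0.3827)


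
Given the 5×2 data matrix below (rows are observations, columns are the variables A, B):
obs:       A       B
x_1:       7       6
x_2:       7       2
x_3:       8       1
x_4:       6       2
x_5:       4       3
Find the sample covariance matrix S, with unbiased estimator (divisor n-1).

Step 1 — column means:
  mean(A) = (7 + 7 + 8 + 6 + 4) / 5 = 32/5 = 6.4
  mean(B) = (6 + 2 + 1 + 2 + 3) / 5 = 14/5 = 2.8

Step 2 — sample covariance S[i,j] = (1/(n-1)) · Σ_k (x_{k,i} - mean_i) · (x_{k,j} - mean_j), with n-1 = 4.
  S[A,A] = ((0.6)·(0.6) + (0.6)·(0.6) + (1.6)·(1.6) + (-0.4)·(-0.4) + (-2.4)·(-2.4)) / 4 = 9.2/4 = 2.3
  S[A,B] = ((0.6)·(3.2) + (0.6)·(-0.8) + (1.6)·(-1.8) + (-0.4)·(-0.8) + (-2.4)·(0.2)) / 4 = -1.6/4 = -0.4
  S[B,B] = ((3.2)·(3.2) + (-0.8)·(-0.8) + (-1.8)·(-1.8) + (-0.8)·(-0.8) + (0.2)·(0.2)) / 4 = 14.8/4 = 3.7

S is symmetric (S[j,i] = S[i,j]). Assembling:

S = [[2.3, -0.4],
 [-0.4, 3.7]]


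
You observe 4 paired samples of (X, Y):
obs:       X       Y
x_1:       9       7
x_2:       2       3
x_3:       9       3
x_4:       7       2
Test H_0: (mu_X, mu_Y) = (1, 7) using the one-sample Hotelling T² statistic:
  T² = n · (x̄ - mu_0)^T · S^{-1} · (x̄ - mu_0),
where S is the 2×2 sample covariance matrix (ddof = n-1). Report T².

Step 1 — sample mean vector:
  mean(X) = (9 + 2 + 9 + 7) / 4 = 27/4 = 6.75
  mean(Y) = (7 + 3 + 3 + 2) / 4 = 15/4 = 3.75
  x̄ = (6.75, 3.75),  deviation x̄ - mu_0 = (6.75, 3.75) - (1, 7) = (5.75, -3.25).

Step 2 — sample covariance matrix, S[i,j] = (1/(n-1)) · Σ_k (x_{k,i} - mean_i) · (x_{k,j} - mean_j), divisor n-1 = 3:
  S[X,X] = ((2.25)·(2.25) + (-4.75)·(-4.75) + (2.25)·(2.25) + (0.25)·(0.25)) / 3 = 32.75/3 = 10.9167
  S[X,Y] = ((2.25)·(3.25) + (-4.75)·(-0.75) + (2.25)·(-0.75) + (0.25)·(-1.75)) / 3 = 8.75/3 = 2.9167
  S[Y,Y] = ((3.25)·(3.25) + (-0.75)·(-0.75) + (-0.75)·(-0.75) + (-1.75)·(-1.75)) / 3 = 14.75/3 = 4.9167
  S = [[10.9167, 2.9167],
 [2.9167, 4.9167]].

Step 3 — invert S. det(S) = 10.9167·4.9167 - (2.9167)² = 45.1667.
  S^{-1} = (1/det) · [[d, -b], [-b, a]] = [[0.1089, -0.0646],
 [-0.0646, 0.2417]].

Step 4 — quadratic form (x̄ - mu_0)^T · S^{-1} · (x̄ - mu_0):
  S^{-1} · (x̄ - mu_0) = (0.8358, -1.1568),
  (x̄ - mu_0)^T · [...] = (5.75)·(0.8358) + (-3.25)·(-1.1568) = 8.5655.

Step 5 — scale by n: T² = 4 · 8.5655 = 34.262.

T² ≈ 34.262


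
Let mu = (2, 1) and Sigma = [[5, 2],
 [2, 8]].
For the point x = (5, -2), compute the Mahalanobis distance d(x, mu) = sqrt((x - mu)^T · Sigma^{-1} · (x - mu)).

Step 1 — centre the observation: (x - mu) = (3, -3).

Step 2 — invert Sigma. det(Sigma) = 5·8 - (2)² = 36.
  Sigma^{-1} = (1/det) · [[d, -b], [-b, a]] = [[0.2222, -0.0556],
 [-0.0556, 0.1389]].

Step 3 — form the quadratic (x - mu)^T · Sigma^{-1} · (x - mu):
  Sigma^{-1} · (x - mu) = (0.8333, -0.5833).
  (x - mu)^T · [Sigma^{-1} · (x - mu)] = (3)·(0.8333) + (-3)·(-0.5833) = 4.25.

Step 4 — take square root: d = √(4.25) ≈ 2.0616.

d(x, mu) = √(4.25) ≈ 2.0616


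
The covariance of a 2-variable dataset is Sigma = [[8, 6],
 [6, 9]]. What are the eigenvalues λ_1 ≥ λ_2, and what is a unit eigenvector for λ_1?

Step 1 — characteristic polynomial of 2×2 Sigma:
  det(Sigma - λI) = λ² - trace · λ + det = 0.
  trace = 8 + 9 = 17, det = 8·9 - (6)² = 36.
Step 2 — discriminant:
  Δ = trace² - 4·det = 289 - 144 = 145.
Step 3 — eigenvalues:
  λ = (trace ± √Δ)/2 = (17 ± 12.0416)/2,
  λ_1 = 14.5208,  λ_2 = 2.4792.

Step 4 — unit eigenvector for λ_1: solve (Sigma - λ_1 I)v = 0. First row:
  (8 - 14.5208)·v_x + (6)·v_y = 0, i.e. (-6.5208)·v_x + (6)·v_y = 0,
  so v ∝ (b, λ_1 - a) = (6, 6.5208) = u.
  ||u|| = √((6)² + (6.5208)²) = √(78.5208) ≈ 8.8612,
  v_1 = u/||u|| ≈ (0.6771, 0.7359) (||v_1|| = 1).

λ_1 = 14.5208,  λ_2 = 2.4792;  v_1 ≈ (0.6771, 0.7359)


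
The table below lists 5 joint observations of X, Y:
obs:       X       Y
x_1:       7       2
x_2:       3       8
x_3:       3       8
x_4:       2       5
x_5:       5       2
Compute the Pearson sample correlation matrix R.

Step 1 — column means:
  mean(X) = (7 + 3 + 3 + 2 + 5) / 5 = 20/5 = 4
  mean(Y) = (2 + 8 + 8 + 5 + 2) / 5 = 25/5 = 5

Step 2 — sample variances and covariances s[i,j] = (1/(n-1)) · Σ_k (x_{k,i} - mean_i) · (x_{k,j} - mean_j), with n-1 = 4:
  s[X,X] = ((3)·(3) + (-1)·(-1) + (-1)·(-1) + (-2)·(-2) + (1)·(1)) / 4 = 16/4 = 4
  s[X,Y] = ((3)·(-3) + (-1)·(3) + (-1)·(3) + (-2)·(0) + (1)·(-3)) / 4 = -18/4 = -4.5
  s[Y,Y] = ((-3)·(-3) + (3)·(3) + (3)·(3) + (0)·(0) + (-3)·(-3)) / 4 = 36/4 = 9
  Sample standard deviations s_i = √(s[i,i]):
  s(X) = √(4) = 2
  s(Y) = √(9) = 3

Step 3 — r_{ij} = s_{ij} / (s_i · s_j):
  r[X,X] = 1 (diagonal).
  r[X,Y] = -4.5 / (2 · 3) = -4.5 / 6 = -0.75
  r[Y,Y] = 1 (diagonal).

R is symmetric with unit diagonal. Assembling:

R = [[1, -0.75],
 [-0.75, 1]]


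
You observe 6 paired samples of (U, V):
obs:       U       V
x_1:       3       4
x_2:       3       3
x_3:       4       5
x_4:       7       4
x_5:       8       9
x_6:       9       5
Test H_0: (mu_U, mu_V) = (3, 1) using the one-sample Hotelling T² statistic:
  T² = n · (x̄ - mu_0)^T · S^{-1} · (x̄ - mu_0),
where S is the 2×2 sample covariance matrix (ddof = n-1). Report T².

Step 1 — sample mean vector:
  mean(U) = (3 + 3 + 4 + 7 + 8 + 9) / 6 = 34/6 = 5.6667
  mean(V) = (4 + 3 + 5 + 4 + 9 + 5) / 6 = 30/6 = 5
  x̄ = (5.6667, 5),  deviation x̄ - mu_0 = (5.6667, 5) - (3, 1) = (2.6667, 4).

Step 2 — sample covariance matrix, S[i,j] = (1/(n-1)) · Σ_k (x_{k,i} - mean_i) · (x_{k,j} - mean_j), divisor n-1 = 5:
  S[U,U] = ((-2.6667)·(-2.6667) + (-2.6667)·(-2.6667) + (-1.6667)·(-1.6667) + (1.3333)·(1.3333) + (2.3333)·(2.3333) + (3.3333)·(3.3333)) / 5 = 35.3333/5 = 7.0667
  S[U,V] = ((-2.6667)·(-1) + (-2.6667)·(-2) + (-1.6667)·(0) + (1.3333)·(-1) + (2.3333)·(4) + (3.3333)·(0)) / 5 = 16/5 = 3.2
  S[V,V] = ((-1)·(-1) + (-2)·(-2) + (0)·(0) + (-1)·(-1) + (4)·(4) + (0)·(0)) / 5 = 22/5 = 4.4
  S = [[7.0667, 3.2],
 [3.2, 4.4]].

Step 3 — invert S. det(S) = 7.0667·4.4 - (3.2)² = 20.8533.
  S^{-1} = (1/det) · [[d, -b], [-b, a]] = [[0.211, -0.1535],
 [-0.1535, 0.3389]].

Step 4 — quadratic form (x̄ - mu_0)^T · S^{-1} · (x̄ - mu_0):
  S^{-1} · (x̄ - mu_0) = (-0.0512, 0.9463),
  (x̄ - mu_0)^T · [...] = (2.6667)·(-0.0512) + (4)·(0.9463) = 3.6488.

Step 5 — scale by n: T² = 6 · 3.6488 = 21.8926.

T² ≈ 21.8926


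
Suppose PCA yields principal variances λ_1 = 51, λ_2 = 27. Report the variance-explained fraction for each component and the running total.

Step 1 — total variance = trace(Sigma) = Σ λ_i = 51 + 27 = 78.

Step 2 — fraction explained by component i = λ_i / Σ λ:
  PC1: 51/78 = 0.6538
  PC2: 27/78 = 0.3462

Step 3 — cumulative fraction after k components = (λ_1 + ... + λ_k) / Σ λ:
  k = 1: 51/78 = 0.6538
  k = 2: (51 + 27)/78 = 78/78 = 1

Summary (fraction, with percent):

explained: PC1 0.6538 (65.38%), PC2 0.3462 (34.62%);  cumulative: 0.6538, 1


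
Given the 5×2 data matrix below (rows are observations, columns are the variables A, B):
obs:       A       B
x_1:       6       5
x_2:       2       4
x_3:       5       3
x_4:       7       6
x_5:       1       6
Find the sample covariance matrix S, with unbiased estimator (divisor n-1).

Step 1 — column means:
  mean(A) = (6 + 2 + 5 + 7 + 1) / 5 = 21/5 = 4.2
  mean(B) = (5 + 4 + 3 + 6 + 6) / 5 = 24/5 = 4.8

Step 2 — sample covariance S[i,j] = (1/(n-1)) · Σ_k (x_{k,i} - mean_i) · (x_{k,j} - mean_j), with n-1 = 4.
  S[A,A] = ((1.8)·(1.8) + (-2.2)·(-2.2) + (0.8)·(0.8) + (2.8)·(2.8) + (-3.2)·(-3.2)) / 4 = 26.8/4 = 6.7
  S[A,B] = ((1.8)·(0.2) + (-2.2)·(-0.8) + (0.8)·(-1.8) + (2.8)·(1.2) + (-3.2)·(1.2)) / 4 = 0.2/4 = 0.05
  S[B,B] = ((0.2)·(0.2) + (-0.8)·(-0.8) + (-1.8)·(-1.8) + (1.2)·(1.2) + (1.2)·(1.2)) / 4 = 6.8/4 = 1.7

S is symmetric (S[j,i] = S[i,j]). Assembling:

S = [[6.7, 0.05],
 [0.05, 1.7]]


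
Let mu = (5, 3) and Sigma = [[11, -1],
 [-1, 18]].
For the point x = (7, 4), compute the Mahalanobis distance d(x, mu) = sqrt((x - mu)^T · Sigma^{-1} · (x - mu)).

Step 1 — centre the observation: (x - mu) = (2, 1).

Step 2 — invert Sigma. det(Sigma) = 11·18 - (-1)² = 197.
  Sigma^{-1} = (1/det) · [[d, -b], [-b, a]] = [[0.0914, 0.0051],
 [0.0051, 0.0558]].

Step 3 — form the quadratic (x - mu)^T · Sigma^{-1} · (x - mu):
  Sigma^{-1} · (x - mu) = (0.1878, 0.066).
  (x - mu)^T · [Sigma^{-1} · (x - mu)] = (2)·(0.1878) + (1)·(0.066) = 0.4416.

Step 4 — take square root: d = √(0.4416) ≈ 0.6645.

d(x, mu) = √(0.4416) ≈ 0.6645


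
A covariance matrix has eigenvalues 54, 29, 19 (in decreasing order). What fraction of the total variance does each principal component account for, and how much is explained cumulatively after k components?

Step 1 — total variance = trace(Sigma) = Σ λ_i = 54 + 29 + 19 = 102.

Step 2 — fraction explained by component i = λ_i / Σ λ:
  PC1: 54/102 = 0.5294
  PC2: 29/102 = 0.2843
  PC3: 19/102 = 0.1863

Step 3 — cumulative fraction after k components = (λ_1 + ... + λ_k) / Σ λ:
  k = 1: 54/102 = 0.5294
  k = 2: (54 + 29)/102 = 83/102 = 0.8137
  k = 3: (54 + 29 + 19)/102 = 102/102 = 1

Summary (fraction, with percent):

explained: PC1 0.5294 (52.94%), PC2 0.2843 (28.43%), PC3 0.1863 (18.63%);  cumulative: 0.5294, 0.8137, 1
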